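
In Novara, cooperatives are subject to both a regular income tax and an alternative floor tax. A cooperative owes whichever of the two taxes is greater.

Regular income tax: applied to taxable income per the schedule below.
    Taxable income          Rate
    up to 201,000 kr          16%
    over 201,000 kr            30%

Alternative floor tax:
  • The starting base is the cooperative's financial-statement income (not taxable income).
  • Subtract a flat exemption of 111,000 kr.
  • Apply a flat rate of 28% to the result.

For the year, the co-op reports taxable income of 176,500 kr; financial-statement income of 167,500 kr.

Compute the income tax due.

28,240 kr

Regular income tax:
  176,500 kr × 16% = 28,240 kr

Alternative floor tax:
  Base (financial-statement income): 167,500 kr
  Less exemption 111,000 kr → base 56,500 kr
  56,500 kr × 28% = 15,820 kr

28,240 kr > 15,820 kr, so the regular income tax governs.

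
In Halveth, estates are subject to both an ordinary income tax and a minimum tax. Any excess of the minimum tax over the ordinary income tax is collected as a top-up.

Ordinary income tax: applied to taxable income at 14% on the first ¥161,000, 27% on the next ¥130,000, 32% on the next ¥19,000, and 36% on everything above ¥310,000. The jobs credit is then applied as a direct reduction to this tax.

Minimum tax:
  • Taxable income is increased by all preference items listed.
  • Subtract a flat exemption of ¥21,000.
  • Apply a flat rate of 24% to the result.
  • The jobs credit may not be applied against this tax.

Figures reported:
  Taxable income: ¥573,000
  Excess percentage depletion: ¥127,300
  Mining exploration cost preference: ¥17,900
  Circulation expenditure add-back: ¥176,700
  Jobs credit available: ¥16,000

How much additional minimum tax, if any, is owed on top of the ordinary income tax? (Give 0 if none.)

¥67,336

Minimum tax:
  Adjusted income: ¥573,000 + ¥127,300 + ¥17,900 + ¥176,700 = ¥894,900
  Less exemption ¥21,000 → base ¥873,900
  ¥873,900 × 24% = ¥209,736

Ordinary income tax:
  ¥161,000 × 14% = ¥22,540
  ¥130,000 × 27% = ¥35,100
  ¥19,000 × 32% = ¥6,080
  ¥263,000 × 36% = ¥94,680
  → ¥158,400
  Less jobs credit ¥16,000 → ¥142,400

Excess of minimum tax over ordinary income tax: ¥209,736 − ¥142,400 = ¥67,336.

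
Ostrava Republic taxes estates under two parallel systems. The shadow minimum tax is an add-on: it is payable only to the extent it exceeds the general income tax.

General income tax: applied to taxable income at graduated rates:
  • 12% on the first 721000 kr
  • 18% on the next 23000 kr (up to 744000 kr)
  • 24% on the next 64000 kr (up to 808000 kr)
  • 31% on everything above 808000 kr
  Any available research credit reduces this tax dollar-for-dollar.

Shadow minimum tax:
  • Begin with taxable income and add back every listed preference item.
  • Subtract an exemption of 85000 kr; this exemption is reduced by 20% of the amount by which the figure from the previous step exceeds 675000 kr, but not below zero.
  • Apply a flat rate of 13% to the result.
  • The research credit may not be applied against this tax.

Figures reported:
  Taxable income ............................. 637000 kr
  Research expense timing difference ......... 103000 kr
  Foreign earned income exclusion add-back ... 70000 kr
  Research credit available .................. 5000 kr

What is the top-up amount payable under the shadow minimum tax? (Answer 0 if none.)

26320 kr

Shadow minimum tax:
  Adjusted income: 637000 kr + 103000 kr + 70000 kr = 810000 kr
  Exemption: 85000 kr − 20% × (810000 kr − 675000 kr) = 85000 kr − 27000 kr = 58000 kr
  Base: 810000 kr − 58000 kr = 752000 kr
  752000 kr × 13% = 97760 kr

General income tax:
  637000 kr × 12% = 76440 kr
  Less research credit 5000 kr → 71440 kr

Excess of shadow minimum tax over general income tax: 97760 kr − 71440 kr = 26320 kr.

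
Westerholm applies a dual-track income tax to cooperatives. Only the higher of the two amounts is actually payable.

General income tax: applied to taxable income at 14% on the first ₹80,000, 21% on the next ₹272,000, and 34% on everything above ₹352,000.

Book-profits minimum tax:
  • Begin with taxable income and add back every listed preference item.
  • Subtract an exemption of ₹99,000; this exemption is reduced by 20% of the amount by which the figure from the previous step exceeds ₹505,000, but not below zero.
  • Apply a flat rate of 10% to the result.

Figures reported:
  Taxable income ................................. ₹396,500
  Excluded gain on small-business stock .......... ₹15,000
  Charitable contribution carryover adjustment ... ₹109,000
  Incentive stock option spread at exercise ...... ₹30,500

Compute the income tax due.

₹83,450

Book-profits minimum tax:
  Adjusted income: ₹396,500 + ₹15,000 + ₹109,000 + ₹30,500 = ₹551,000
  Exemption: ₹99,000 − 20% × (₹551,000 − ₹505,000) = ₹99,000 − ₹9,200 = ₹89,800
  Base: ₹551,000 − ₹89,800 = ₹461,200
  ₹461,200 × 10% = ₹46,120

General income tax:
  ₹80,000 × 14% = ₹11,200
  ₹272,000 × 21% = ₹57,120
  ₹44,500 × 34% = ₹15,130
  → ₹83,450

₹83,450 > ₹46,120, so the general income tax governs.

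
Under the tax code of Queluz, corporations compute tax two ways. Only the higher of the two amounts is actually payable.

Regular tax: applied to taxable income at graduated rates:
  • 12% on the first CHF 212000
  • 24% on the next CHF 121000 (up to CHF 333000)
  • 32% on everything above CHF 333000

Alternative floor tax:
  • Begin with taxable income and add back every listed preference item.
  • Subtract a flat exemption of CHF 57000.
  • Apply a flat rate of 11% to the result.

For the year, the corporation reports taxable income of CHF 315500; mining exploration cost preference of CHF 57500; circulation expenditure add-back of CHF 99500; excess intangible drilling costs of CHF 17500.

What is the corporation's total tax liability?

CHF 50280

Alternative floor tax:
  Adjusted income: CHF 315500 + CHF 57500 + CHF 99500 + CHF 17500 = CHF 490000
  Less exemption CHF 57000 → base CHF 433000
  CHF 433000 × 11% = CHF 47630

Regular tax:
  CHF 212000 × 12% = CHF 25440
  CHF 103500 × 24% = CHF 24840
  → CHF 50280

CHF 50280 > CHF 47630, so the regular tax governs.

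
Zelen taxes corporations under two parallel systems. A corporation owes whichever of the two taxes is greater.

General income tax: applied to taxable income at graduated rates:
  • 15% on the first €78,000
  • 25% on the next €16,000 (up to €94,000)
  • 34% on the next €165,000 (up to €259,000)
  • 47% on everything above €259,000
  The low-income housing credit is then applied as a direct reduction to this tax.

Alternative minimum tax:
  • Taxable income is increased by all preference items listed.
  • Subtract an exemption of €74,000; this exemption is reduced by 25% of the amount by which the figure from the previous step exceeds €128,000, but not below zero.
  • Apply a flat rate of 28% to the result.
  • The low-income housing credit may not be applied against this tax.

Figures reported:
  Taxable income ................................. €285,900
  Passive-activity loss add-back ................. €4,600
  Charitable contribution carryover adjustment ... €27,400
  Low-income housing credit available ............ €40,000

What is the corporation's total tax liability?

General income tax:
  €78,000 × 15% = €11,700
  €16,000 × 25% = €4,000
  €165,000 × 34% = €56,100
  €26,900 × 47% = €12,643
  → €84,443
  Less low-income housing credit €40,000 → €44,443

Alternative minimum tax:
  Adjusted income: €285,900 + €4,600 + €27,400 = €317,900
  Exemption: €74,000 − 25% × (€317,900 − €128,000) = €74,000 − €47,475 = €26,525
  Base: €317,900 − €26,525 = €291,375
  €291,375 × 28% = €81,585

€81,585 > €44,443, so the alternative minimum tax is the binding amount.

€81,585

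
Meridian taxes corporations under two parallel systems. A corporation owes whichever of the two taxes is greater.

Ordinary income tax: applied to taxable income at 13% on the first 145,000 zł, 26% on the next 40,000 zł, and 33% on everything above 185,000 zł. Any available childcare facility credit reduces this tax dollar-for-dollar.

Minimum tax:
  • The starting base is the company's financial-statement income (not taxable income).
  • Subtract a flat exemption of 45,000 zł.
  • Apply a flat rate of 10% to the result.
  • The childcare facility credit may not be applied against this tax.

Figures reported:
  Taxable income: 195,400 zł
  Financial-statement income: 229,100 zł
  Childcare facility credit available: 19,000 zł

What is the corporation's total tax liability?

18,410 zł

Ordinary income tax:
  145,000 zł × 13% = 18,850 zł
  40,000 zł × 26% = 10,400 zł
  10,400 zł × 33% = 3,432 zł
  → 32,682 zł
  Less childcare facility credit 19,000 zł → 13,682 zł

Minimum tax:
  Base (financial-statement income): 229,100 zł
  Less exemption 45,000 zł → base 184,100 zł
  184,100 zł × 10% = 18,410 zł

18,410 zł > 13,682 zł, so the minimum tax is the binding amount.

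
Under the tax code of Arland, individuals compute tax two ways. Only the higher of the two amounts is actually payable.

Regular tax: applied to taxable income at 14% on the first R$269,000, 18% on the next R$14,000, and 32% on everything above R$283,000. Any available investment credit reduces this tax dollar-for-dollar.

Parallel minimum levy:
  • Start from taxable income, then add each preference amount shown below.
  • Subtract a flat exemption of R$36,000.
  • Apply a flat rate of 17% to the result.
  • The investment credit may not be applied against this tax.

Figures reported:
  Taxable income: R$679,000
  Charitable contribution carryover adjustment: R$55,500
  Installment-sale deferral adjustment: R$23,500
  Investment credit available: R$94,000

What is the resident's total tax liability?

Regular tax:
  R$269,000 × 14% = R$37,660
  R$14,000 × 18% = R$2,520
  R$396,000 × 32% = R$126,720
  → R$166,900
  Less investment credit R$94,000 → R$72,900

Parallel minimum levy:
  Adjusted income: R$679,000 + R$55,500 + R$23,500 = R$758,000
  Less exemption R$36,000 → base R$722,000
  R$722,000 × 17% = R$122,740

R$122,740 > R$72,900, so the parallel minimum levy is the binding amount.

R$122,740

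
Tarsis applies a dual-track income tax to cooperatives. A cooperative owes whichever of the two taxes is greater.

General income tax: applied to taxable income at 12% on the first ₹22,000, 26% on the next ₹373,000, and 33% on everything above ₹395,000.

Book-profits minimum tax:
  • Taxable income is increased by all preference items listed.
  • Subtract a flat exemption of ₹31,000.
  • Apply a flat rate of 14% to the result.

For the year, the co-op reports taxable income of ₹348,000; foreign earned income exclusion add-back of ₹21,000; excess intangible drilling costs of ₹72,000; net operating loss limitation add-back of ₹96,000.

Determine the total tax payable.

Book-profits minimum tax:
  Adjusted income: ₹348,000 + ₹21,000 + ₹72,000 + ₹96,000 = ₹537,000
  Less exemption ₹31,000 → base ₹506,000
  ₹506,000 × 14% = ₹70,840

General income tax:
  ₹22,000 × 12% = ₹2,640
  ₹326,000 × 26% = ₹84,760
  → ₹87,400

₹87,400 > ₹70,840, so the general income tax governs.

₹87,400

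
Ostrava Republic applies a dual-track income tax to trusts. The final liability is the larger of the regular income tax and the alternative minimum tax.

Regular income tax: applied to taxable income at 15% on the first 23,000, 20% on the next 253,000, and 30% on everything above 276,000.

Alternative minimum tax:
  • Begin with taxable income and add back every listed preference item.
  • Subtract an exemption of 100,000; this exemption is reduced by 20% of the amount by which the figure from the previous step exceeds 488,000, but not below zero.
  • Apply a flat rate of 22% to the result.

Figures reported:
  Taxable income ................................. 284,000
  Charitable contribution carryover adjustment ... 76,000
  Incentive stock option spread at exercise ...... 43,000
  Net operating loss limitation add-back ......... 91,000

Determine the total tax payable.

86,944

Regular income tax:
  23,000 × 15% = 3,450
  253,000 × 20% = 50,600
  8,000 × 30% = 2,400
  → 56,450

Alternative minimum tax:
  Adjusted income: 284,000 + 76,000 + 43,000 + 91,000 = 494,000
  Exemption: 100,000 − 20% × (494,000 − 488,000) = 100,000 − 1,200 = 98,800
  Base: 494,000 − 98,800 = 395,200
  395,200 × 22% = 86,944

86,944 > 56,450, so the alternative minimum tax is the binding amount.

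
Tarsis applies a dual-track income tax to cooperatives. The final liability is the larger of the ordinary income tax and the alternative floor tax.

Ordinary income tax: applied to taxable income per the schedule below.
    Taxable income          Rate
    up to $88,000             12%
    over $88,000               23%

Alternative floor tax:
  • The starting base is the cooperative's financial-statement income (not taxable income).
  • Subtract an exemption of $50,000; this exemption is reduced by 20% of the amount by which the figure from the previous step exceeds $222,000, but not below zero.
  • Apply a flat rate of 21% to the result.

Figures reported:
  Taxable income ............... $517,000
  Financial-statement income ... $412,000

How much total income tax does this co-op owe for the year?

Alternative floor tax:
  Base (financial-statement income): $412,000
  Exemption: $50,000 − 20% × ($412,000 − $222,000) = $50,000 − $38,000 = $12,000
  Base: $412,000 − $12,000 = $400,000
  $400,000 × 21% = $84,000

Ordinary income tax:
  $88,000 × 12% = $10,560
  $429,000 × 23% = $98,670
  → $109,230

$109,230 > $84,000, so the ordinary income tax governs.

$109,230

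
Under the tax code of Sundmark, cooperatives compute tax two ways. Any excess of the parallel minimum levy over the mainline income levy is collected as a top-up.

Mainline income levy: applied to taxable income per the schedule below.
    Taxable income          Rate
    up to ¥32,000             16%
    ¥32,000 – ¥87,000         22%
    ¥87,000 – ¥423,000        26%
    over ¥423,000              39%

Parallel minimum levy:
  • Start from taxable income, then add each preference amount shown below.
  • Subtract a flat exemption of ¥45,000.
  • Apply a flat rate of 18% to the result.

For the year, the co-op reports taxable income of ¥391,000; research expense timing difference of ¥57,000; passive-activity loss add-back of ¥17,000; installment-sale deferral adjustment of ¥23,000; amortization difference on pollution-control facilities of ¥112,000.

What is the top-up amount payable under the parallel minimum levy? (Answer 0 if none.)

Parallel minimum levy:
  Adjusted income: ¥391,000 + ¥57,000 + ¥17,000 + ¥23,000 + ¥112,000 = ¥600,000
  Less exemption ¥45,000 → base ¥555,000
  ¥555,000 × 18% = ¥99,900

Mainline income levy:
  ¥32,000 × 16% = ¥5,120
  ¥55,000 × 22% = ¥12,100
  ¥304,000 × 26% = ¥79,040
  → ¥96,260

Excess of parallel minimum levy over mainline income levy: ¥99,900 − ¥96,260 = ¥3,640.

¥3,640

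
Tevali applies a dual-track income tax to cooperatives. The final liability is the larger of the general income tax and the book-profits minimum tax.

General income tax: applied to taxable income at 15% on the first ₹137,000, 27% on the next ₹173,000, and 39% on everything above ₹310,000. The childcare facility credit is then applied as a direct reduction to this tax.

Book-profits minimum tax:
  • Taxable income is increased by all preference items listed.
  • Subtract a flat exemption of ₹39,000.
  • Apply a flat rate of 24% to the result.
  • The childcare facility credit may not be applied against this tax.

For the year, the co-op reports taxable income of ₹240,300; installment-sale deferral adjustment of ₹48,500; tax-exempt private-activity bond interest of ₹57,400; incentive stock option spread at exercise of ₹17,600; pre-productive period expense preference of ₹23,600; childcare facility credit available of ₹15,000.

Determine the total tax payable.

General income tax:
  ₹137,000 × 15% = ₹20,550
  ₹103,300 × 27% = ₹27,891
  → ₹48,441
  Less childcare facility credit ₹15,000 → ₹33,441

Book-profits minimum tax:
  Adjusted income: ₹240,300 + ₹48,500 + ₹57,400 + ₹17,600 + ₹23,600 = ₹387,400
  Less exemption ₹39,000 → base ₹348,400
  ₹348,400 × 24% = ₹83,616

₹83,616 > ₹33,441, so the book-profits minimum tax is the binding amount.

₹83,616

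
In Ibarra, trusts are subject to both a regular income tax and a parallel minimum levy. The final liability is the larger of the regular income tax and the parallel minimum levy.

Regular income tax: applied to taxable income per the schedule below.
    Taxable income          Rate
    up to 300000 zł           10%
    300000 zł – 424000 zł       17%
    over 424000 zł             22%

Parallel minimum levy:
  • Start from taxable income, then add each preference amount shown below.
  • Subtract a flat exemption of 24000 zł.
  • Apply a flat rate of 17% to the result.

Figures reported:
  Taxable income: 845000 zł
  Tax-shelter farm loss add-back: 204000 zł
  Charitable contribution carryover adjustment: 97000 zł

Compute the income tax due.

Regular income tax:
  300000 zł × 10% = 30000 zł
  124000 zł × 17% = 21080 zł
  421000 zł × 22% = 92620 zł
  → 143700 zł

Parallel minimum levy:
  Adjusted income: 845000 zł + 204000 zł + 97000 zł = 1146000 zł
  Less exemption 24000 zł → base 1122000 zł
  1122000 zł × 17% = 190740 zł

190740 zł > 143700 zł, so the parallel minimum levy is the binding amount.

190740 zł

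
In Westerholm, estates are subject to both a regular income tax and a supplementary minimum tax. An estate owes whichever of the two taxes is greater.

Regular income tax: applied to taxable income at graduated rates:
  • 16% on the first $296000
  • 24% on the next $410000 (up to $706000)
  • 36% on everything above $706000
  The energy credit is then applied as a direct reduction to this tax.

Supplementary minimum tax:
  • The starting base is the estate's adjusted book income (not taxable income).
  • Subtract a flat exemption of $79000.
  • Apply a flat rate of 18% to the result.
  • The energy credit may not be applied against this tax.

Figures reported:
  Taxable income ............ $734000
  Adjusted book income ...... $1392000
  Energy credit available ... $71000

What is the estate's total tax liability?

Supplementary minimum tax:
  Base (adjusted book income): $1392000
  Less exemption $79000 → base $1313000
  $1313000 × 18% = $236340

Regular income tax:
  $296000 × 16% = $47360
  $410000 × 24% = $98400
  $28000 × 36% = $10080
  → $155840
  Less energy credit $71000 → $84840

$236340 > $84840, so the supplementary minimum tax is the binding amount.

$236340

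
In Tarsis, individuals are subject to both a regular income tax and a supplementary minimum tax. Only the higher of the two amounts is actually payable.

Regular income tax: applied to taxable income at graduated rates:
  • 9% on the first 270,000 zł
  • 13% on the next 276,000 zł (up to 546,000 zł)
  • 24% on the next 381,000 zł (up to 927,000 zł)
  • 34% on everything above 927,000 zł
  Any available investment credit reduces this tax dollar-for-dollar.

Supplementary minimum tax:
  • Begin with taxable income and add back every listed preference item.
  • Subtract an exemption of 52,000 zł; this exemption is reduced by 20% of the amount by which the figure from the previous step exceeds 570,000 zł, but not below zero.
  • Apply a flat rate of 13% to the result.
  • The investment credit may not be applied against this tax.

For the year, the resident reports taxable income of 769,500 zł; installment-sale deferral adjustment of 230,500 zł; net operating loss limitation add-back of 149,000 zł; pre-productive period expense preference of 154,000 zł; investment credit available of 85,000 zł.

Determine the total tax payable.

Supplementary minimum tax:
  Adjusted income: 769,500 zł + 230,500 zł + 149,000 zł + 154,000 zł = 1,303,000 zł
  Exemption: 20% × (1,303,000 zł − 570,000 zł) = 146,600 zł ≥ 52,000 zł, so the exemption is fully phased out
  Base: 1,303,000 zł − 0 zł = 1,303,000 zł
  1,303,000 zł × 13% = 169,390 zł

Regular income tax:
  270,000 zł × 9% = 24,300 zł
  276,000 zł × 13% = 35,880 zł
  223,500 zł × 24% = 53,640 zł
  → 113,820 zł
  Less investment credit 85,000 zł → 28,820 zł

169,390 zł > 28,820 zł, so the supplementary minimum tax is the binding amount.

169,390 zł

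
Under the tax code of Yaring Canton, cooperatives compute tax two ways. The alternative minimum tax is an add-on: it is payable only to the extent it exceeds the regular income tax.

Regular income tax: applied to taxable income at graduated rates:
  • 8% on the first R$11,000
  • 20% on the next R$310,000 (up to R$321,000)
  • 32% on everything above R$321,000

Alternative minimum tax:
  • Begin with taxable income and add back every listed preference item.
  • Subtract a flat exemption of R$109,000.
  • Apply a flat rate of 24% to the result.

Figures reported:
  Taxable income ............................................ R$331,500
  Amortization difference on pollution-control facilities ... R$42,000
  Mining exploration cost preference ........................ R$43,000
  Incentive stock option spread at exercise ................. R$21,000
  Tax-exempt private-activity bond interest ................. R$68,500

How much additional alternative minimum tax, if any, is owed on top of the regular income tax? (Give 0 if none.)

Regular income tax:
  R$11,000 × 8% = R$880
  R$310,000 × 20% = R$62,000
  R$10,500 × 32% = R$3,360
  → R$66,240

Alternative minimum tax:
  Adjusted income: R$331,500 + R$42,000 + R$43,000 + R$21,000 + R$68,500 = R$506,000
  Less exemption R$109,000 → base R$397,000
  R$397,000 × 24% = R$95,280

Excess of alternative minimum tax over regular income tax: R$95,280 − R$66,240 = R$29,040.

R$29,040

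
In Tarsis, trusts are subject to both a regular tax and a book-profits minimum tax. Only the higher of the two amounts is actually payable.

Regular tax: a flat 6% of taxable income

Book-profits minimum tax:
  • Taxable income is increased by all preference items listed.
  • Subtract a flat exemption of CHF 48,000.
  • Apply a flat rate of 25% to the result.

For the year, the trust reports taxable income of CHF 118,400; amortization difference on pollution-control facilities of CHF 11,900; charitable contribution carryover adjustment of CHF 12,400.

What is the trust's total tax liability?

CHF 23,675

Regular tax:
  CHF 118,400 × 6% = CHF 7,104

Book-profits minimum tax:
  Adjusted income: CHF 118,400 + CHF 11,900 + CHF 12,400 = CHF 142,700
  Less exemption CHF 48,000 → base CHF 94,700
  CHF 94,700 × 25% = CHF 23,675

CHF 23,675 > CHF 7,104, so the book-profits minimum tax is the binding amount.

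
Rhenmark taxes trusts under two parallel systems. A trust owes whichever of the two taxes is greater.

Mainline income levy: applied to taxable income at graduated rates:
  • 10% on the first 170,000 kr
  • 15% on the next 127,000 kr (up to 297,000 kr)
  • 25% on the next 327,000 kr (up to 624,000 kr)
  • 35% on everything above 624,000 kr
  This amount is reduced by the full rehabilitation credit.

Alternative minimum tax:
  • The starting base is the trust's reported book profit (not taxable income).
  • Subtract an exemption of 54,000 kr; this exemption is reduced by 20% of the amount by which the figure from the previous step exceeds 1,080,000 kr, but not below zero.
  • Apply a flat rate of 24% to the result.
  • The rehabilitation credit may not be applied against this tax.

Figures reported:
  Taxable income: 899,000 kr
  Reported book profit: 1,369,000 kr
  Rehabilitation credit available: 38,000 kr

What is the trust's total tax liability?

328,560 kr

Alternative minimum tax:
  Base (reported book profit): 1,369,000 kr
  Exemption: 20% × (1,369,000 kr − 1,080,000 kr) = 57,800 kr ≥ 54,000 kr, so the exemption is fully phased out
  Base: 1,369,000 kr − 0 kr = 1,369,000 kr
  1,369,000 kr × 24% = 328,560 kr

Mainline income levy:
  170,000 kr × 10% = 17,000 kr
  127,000 kr × 15% = 19,050 kr
  327,000 kr × 25% = 81,750 kr
  275,000 kr × 35% = 96,250 kr
  → 214,050 kr
  Less rehabilitation credit 38,000 kr → 176,050 kr

328,560 kr > 176,050 kr, so the alternative minimum tax is the binding amount.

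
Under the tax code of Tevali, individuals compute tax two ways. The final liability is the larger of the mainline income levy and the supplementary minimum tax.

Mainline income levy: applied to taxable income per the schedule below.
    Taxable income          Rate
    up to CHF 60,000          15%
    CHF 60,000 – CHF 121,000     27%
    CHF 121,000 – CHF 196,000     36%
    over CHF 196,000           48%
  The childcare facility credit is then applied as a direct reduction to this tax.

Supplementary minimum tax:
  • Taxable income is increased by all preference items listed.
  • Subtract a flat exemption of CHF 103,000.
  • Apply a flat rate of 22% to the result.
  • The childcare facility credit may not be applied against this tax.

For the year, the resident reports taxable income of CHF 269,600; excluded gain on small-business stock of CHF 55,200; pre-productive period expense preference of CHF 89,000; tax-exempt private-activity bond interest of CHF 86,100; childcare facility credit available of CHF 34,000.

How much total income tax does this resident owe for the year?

Supplementary minimum tax:
  Adjusted income: CHF 269,600 + CHF 55,200 + CHF 89,000 + CHF 86,100 = CHF 499,900
  Less exemption CHF 103,000 → base CHF 396,900
  CHF 396,900 × 22% = CHF 87,318

Mainline income levy:
  CHF 60,000 × 15% = CHF 9,000
  CHF 61,000 × 27% = CHF 16,470
  CHF 75,000 × 36% = CHF 27,000
  CHF 73,600 × 48% = CHF 35,328
  → CHF 87,798
  Less childcare facility credit CHF 34,000 → CHF 53,798

CHF 87,318 > CHF 53,798, so the supplementary minimum tax is the binding amount.

CHF 87,318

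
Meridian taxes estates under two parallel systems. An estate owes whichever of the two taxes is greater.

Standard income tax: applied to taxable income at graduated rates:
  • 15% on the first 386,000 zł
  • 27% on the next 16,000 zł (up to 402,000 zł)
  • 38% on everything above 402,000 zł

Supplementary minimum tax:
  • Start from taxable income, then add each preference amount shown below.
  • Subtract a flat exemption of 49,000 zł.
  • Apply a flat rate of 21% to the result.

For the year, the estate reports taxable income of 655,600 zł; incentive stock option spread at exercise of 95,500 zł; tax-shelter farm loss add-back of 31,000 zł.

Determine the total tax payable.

158,588 zł

Standard income tax:
  386,000 zł × 15% = 57,900 zł
  16,000 zł × 27% = 4,320 zł
  253,600 zł × 38% = 96,368 zł
  → 158,588 zł

Supplementary minimum tax:
  Adjusted income: 655,600 zł + 95,500 zł + 31,000 zł = 782,100 zł
  Less exemption 49,000 zł → base 733,100 zł
  733,100 zł × 21% = 153,951 zł

158,588 zł > 153,951 zł, so the standard income tax governs.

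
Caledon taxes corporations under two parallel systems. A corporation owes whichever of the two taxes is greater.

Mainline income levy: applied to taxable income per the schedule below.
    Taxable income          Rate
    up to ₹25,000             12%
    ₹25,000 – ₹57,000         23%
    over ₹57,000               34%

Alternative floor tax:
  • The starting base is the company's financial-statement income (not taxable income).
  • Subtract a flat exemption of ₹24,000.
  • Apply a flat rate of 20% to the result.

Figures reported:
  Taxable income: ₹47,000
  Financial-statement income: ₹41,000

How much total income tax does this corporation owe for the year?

Mainline income levy:
  ₹25,000 × 12% = ₹3,000
  ₹22,000 × 23% = ₹5,060
  → ₹8,060

Alternative floor tax:
  Base (financial-statement income): ₹41,000
  Less exemption ₹24,000 → base ₹17,000
  ₹17,000 × 20% = ₹3,400

₹8,060 > ₹3,400, so the mainline income levy governs.

₹8,060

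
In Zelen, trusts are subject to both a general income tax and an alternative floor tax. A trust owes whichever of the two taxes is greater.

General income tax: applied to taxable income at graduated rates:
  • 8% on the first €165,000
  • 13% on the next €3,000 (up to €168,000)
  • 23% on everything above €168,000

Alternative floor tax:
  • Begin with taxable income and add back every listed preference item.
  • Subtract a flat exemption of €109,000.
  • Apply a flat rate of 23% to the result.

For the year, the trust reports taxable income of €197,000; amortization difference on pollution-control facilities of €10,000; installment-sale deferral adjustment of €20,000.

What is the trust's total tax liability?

€27,140

Alternative floor tax:
  Adjusted income: €197,000 + €10,000 + €20,000 = €227,000
  Less exemption €109,000 → base €118,000
  €118,000 × 23% = €27,140

General income tax:
  €165,000 × 8% = €13,200
  €3,000 × 13% = €390
  €29,000 × 23% = €6,670
  → €20,260

€27,140 > €20,260, so the alternative floor tax is the binding amount.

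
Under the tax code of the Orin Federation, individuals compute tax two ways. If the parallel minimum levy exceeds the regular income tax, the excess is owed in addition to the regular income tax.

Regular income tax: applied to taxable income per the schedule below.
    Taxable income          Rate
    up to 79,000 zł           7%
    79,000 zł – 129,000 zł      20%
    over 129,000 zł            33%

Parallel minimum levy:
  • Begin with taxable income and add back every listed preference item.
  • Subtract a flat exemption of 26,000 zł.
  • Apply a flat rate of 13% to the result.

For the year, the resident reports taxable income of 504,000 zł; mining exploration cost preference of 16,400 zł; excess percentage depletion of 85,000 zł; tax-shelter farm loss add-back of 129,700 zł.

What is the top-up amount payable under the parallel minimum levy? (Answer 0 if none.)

0 zł

Regular income tax:
  79,000 zł × 7% = 5,530 zł
  50,000 zł × 20% = 10,000 zł
  375,000 zł × 33% = 123,750 zł
  → 139,280 zł

Parallel minimum levy:
  Adjusted income: 504,000 zł + 16,400 zł + 85,000 zł + 129,700 zł = 735,100 zł
  Less exemption 26,000 zł → base 709,100 zł
  709,100 zł × 13% = 92,183 zł

92,183 zł ≤ 139,280 zł, so no add-on is due.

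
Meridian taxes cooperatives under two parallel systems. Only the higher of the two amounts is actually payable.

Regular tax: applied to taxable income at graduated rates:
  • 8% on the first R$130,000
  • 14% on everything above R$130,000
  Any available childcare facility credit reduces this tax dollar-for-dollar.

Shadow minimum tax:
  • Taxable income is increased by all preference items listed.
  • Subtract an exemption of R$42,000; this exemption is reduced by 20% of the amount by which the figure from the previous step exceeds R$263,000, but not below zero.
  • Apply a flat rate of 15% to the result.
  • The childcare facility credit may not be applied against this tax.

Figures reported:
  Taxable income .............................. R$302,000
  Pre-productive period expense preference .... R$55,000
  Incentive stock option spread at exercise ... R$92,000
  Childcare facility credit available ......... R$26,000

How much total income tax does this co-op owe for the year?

R$66,630

Shadow minimum tax:
  Adjusted income: R$302,000 + R$55,000 + R$92,000 = R$449,000
  Exemption: R$42,000 − 20% × (R$449,000 − R$263,000) = R$42,000 − R$37,200 = R$4,800
  Base: R$449,000 − R$4,800 = R$444,200
  R$444,200 × 15% = R$66,630

Regular tax:
  R$130,000 × 8% = R$10,400
  R$172,000 × 14% = R$24,080
  → R$34,480
  Less childcare facility credit R$26,000 → R$8,480

R$66,630 > R$8,480, so the shadow minimum tax is the binding amount.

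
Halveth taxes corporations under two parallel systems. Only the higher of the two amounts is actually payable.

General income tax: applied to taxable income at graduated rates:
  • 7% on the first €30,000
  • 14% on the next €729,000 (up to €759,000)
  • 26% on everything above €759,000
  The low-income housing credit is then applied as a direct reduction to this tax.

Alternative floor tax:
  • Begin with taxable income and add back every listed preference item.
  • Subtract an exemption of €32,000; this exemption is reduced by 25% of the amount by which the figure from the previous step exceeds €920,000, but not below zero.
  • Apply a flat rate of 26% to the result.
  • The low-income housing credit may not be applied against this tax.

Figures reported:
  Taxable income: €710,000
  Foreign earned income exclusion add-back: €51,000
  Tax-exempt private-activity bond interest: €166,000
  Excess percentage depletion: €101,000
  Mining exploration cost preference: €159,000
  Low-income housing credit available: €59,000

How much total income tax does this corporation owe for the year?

€308,620

Alternative floor tax:
  Adjusted income: €710,000 + €51,000 + €166,000 + €101,000 + €159,000 = €1,187,000
  Exemption: 25% × (€1,187,000 − €920,000) = €66,750 ≥ €32,000, so the exemption is fully phased out
  Base: €1,187,000 − €0 = €1,187,000
  €1,187,000 × 26% = €308,620

General income tax:
  €30,000 × 7% = €2,100
  €680,000 × 14% = €95,200
  → €97,300
  Less low-income housing credit €59,000 → €38,300

€308,620 > €38,300, so the alternative floor tax is the binding amount.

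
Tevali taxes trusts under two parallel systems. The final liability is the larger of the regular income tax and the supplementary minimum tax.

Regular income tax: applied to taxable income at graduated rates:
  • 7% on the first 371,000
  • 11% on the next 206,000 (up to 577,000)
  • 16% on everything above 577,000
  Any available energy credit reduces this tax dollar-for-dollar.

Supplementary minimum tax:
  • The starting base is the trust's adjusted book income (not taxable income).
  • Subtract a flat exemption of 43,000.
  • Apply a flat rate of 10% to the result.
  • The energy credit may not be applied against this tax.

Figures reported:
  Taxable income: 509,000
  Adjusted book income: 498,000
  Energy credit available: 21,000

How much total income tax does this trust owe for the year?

Supplementary minimum tax:
  Base (adjusted book income): 498,000
  Less exemption 43,000 → base 455,000
  455,000 × 10% = 45,500

Regular income tax:
  371,000 × 7% = 25,970
  138,000 × 11% = 15,180
  → 41,150
  Less energy credit 21,000 → 20,150

45,500 > 20,150, so the supplementary minimum tax is the binding amount.

45,500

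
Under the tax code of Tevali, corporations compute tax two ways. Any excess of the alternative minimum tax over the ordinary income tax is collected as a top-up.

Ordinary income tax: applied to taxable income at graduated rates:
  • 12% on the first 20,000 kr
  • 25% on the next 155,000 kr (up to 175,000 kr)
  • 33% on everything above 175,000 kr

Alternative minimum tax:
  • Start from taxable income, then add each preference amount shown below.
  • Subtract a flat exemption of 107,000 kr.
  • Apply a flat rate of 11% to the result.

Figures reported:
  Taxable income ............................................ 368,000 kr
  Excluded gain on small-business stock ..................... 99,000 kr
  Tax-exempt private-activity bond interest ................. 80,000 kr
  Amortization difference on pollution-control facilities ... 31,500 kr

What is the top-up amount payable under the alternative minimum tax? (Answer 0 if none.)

0 kr

Ordinary income tax:
  20,000 kr × 12% = 2,400 kr
  155,000 kr × 25% = 38,750 kr
  193,000 kr × 33% = 63,690 kr
  → 104,840 kr

Alternative minimum tax:
  Adjusted income: 368,000 kr + 99,000 kr + 80,000 kr + 31,500 kr = 578,500 kr
  Less exemption 107,000 kr → base 471,500 kr
  471,500 kr × 11% = 51,865 kr

51,865 kr ≤ 104,840 kr, so no add-on is due.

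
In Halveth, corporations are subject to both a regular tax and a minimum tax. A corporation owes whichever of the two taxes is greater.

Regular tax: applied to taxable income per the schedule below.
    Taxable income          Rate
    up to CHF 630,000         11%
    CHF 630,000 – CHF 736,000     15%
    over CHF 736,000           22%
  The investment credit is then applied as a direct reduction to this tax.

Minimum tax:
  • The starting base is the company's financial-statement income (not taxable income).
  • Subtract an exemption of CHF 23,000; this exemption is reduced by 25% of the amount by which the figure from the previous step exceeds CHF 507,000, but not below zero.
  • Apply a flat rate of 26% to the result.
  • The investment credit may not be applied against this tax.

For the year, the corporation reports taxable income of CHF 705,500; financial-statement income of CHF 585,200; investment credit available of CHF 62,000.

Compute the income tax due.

CHF 151,255

Regular tax:
  CHF 630,000 × 11% = CHF 69,300
  CHF 75,500 × 15% = CHF 11,325
  → CHF 80,625
  Less investment credit CHF 62,000 → CHF 18,625

Minimum tax:
  Base (financial-statement income): CHF 585,200
  Exemption: CHF 23,000 − 25% × (CHF 585,200 − CHF 507,000) = CHF 23,000 − CHF 19,550 = CHF 3,450
  Base: CHF 585,200 − CHF 3,450 = CHF 581,750
  CHF 581,750 × 26% = CHF 151,255

CHF 151,255 > CHF 18,625, so the minimum tax is the binding amount.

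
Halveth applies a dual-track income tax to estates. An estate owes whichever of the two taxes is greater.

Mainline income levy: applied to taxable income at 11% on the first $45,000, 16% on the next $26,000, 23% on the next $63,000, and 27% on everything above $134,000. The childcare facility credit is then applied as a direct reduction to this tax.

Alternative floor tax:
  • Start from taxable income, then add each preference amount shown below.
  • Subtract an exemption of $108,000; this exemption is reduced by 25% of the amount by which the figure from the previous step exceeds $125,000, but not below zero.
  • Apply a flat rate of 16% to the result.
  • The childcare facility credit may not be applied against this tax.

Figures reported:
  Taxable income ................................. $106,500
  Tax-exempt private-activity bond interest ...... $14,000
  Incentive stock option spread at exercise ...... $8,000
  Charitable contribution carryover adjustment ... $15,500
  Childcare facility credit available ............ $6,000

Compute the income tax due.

Mainline income levy:
  $45,000 × 11% = $4,950
  $26,000 × 16% = $4,160
  $35,500 × 23% = $8,165
  → $17,275
  Less childcare facility credit $6,000 → $11,275

Alternative floor tax:
  Adjusted income: $106,500 + $14,000 + $8,000 + $15,500 = $144,000
  Exemption: $108,000 − 25% × ($144,000 − $125,000) = $108,000 − $4,750 = $103,250
  Base: $144,000 − $103,250 = $40,750
  $40,750 × 16% = $6,520

$11,275 > $6,520, so the mainline income levy governs.

$11,275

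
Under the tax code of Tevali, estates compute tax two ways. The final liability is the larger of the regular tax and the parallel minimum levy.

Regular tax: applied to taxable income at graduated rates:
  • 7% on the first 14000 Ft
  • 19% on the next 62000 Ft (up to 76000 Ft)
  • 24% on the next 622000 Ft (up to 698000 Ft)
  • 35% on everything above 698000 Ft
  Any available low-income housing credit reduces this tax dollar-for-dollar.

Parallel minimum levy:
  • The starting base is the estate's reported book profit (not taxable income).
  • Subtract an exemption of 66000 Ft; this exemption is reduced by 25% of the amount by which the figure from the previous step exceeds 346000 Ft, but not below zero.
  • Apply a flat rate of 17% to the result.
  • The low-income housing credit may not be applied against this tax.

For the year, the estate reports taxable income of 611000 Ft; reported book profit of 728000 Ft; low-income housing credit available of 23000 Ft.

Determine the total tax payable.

Parallel minimum levy:
  Base (reported book profit): 728000 Ft
  Exemption: 25% × (728000 Ft − 346000 Ft) = 95500 Ft ≥ 66000 Ft, so the exemption is fully phased out
  Base: 728000 Ft − 0 Ft = 728000 Ft
  728000 Ft × 17% = 123760 Ft

Regular tax:
  14000 Ft × 7% = 980 Ft
  62000 Ft × 19% = 11780 Ft
  535000 Ft × 24% = 128400 Ft
  → 141160 Ft
  Less low-income housing credit 23000 Ft → 118160 Ft

123760 Ft > 118160 Ft, so the parallel minimum levy is the binding amount.

123760 Ft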